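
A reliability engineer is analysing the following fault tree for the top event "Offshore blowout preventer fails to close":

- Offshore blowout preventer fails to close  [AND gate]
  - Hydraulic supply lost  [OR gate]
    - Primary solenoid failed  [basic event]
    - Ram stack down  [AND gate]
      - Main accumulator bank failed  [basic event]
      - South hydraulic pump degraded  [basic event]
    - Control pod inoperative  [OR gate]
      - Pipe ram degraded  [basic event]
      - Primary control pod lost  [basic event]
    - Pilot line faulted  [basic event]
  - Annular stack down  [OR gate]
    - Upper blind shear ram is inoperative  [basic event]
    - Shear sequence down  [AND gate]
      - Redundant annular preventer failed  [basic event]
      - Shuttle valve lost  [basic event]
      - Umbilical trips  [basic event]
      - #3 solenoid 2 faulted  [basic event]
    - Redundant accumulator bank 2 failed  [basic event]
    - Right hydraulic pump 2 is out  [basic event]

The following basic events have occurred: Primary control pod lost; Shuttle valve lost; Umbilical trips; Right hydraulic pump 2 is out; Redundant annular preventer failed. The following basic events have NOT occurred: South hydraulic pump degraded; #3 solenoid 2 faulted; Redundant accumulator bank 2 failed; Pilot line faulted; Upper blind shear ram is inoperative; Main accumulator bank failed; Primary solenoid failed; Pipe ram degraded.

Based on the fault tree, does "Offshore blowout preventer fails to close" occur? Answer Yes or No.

Yes

Ram stack down [AND]: Main accumulator bank failed=not, South hydraulic pump degraded=not → not all inputs occur → does not occur.
Control pod inoperative [OR]: Pipe ram degraded=not, Primary control pod lost=occurs → at least one input occurs → occurs.
Hydraulic supply lost [OR]: Primary solenoid failed=not, Ram stack down=not, Control pod inoperative=occurs, Pilot line faulted=not → at least one input occurs → occurs.
Shear sequence down [AND]: Redundant annular preventer failed=occurs, Shuttle valve lost=occurs, Umbilical trips=occurs, #3 solenoid 2 faulted=not → not all inputs occur → does not occur.
Annular stack down [OR]: Upper blind shear ram is inoperative=not, Shear sequence down=not, Redundant accumulator bank 2 failed=not, Right hydraulic pump 2 is out=occurs → at least one input occurs → occurs.
Offshore blowout preventer fails to close [AND]: Hydraulic supply lost=occurs, Annular stack down=occurs → all inputs occur → occurs.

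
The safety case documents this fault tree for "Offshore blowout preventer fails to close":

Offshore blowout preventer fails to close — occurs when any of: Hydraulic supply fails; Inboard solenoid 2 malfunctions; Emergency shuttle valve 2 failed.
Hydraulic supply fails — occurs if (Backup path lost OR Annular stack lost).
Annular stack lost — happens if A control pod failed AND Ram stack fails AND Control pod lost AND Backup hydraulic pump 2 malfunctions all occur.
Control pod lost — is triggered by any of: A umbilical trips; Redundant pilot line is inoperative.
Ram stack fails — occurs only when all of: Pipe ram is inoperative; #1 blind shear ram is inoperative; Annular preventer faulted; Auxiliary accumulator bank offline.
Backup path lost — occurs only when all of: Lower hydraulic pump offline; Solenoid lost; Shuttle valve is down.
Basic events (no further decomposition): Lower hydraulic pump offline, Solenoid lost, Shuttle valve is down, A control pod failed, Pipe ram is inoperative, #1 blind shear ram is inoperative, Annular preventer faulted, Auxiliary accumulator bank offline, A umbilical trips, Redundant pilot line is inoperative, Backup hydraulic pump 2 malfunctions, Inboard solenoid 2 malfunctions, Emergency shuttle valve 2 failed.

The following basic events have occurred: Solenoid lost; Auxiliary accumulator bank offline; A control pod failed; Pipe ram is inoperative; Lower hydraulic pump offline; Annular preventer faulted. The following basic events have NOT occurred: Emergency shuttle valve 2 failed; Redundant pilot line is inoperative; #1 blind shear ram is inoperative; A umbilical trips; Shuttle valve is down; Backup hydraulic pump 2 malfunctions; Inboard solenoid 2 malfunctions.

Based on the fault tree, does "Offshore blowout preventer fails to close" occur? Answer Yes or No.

Backup path lost [AND]: Lower hydraulic pump offline=occurs, Solenoid lost=occurs, Shuttle valve is down=not → not all inputs occur → does not occur.
Ram stack fails [AND]: Pipe ram is inoperative=occurs, #1 blind shear ram is inoperative=not, Annular preventer faulted=occurs, Auxiliary accumulator bank offline=occurs → not all inputs occur → does not occur.
Control pod lost [OR]: A umbilical trips=not, Redundant pilot line is inoperative=not → no input occurs → does not occur.
Annular stack lost [AND]: A control pod failed=occurs, Ram stack fails=not, Control pod lost=not, Backup hydraulic pump 2 malfunctions=not → not all inputs occur → does not occur.
Hydraulic supply fails [OR]: Backup path lost=not, Annular stack lost=not → no input occurs → does not occur.
Offshore blowout preventer fails to close [OR]: Hydraulic supply fails=not, Inboard solenoid 2 malfunctions=not, Emergency shuttle valve 2 failed=not → no input occurs → does not occur.

No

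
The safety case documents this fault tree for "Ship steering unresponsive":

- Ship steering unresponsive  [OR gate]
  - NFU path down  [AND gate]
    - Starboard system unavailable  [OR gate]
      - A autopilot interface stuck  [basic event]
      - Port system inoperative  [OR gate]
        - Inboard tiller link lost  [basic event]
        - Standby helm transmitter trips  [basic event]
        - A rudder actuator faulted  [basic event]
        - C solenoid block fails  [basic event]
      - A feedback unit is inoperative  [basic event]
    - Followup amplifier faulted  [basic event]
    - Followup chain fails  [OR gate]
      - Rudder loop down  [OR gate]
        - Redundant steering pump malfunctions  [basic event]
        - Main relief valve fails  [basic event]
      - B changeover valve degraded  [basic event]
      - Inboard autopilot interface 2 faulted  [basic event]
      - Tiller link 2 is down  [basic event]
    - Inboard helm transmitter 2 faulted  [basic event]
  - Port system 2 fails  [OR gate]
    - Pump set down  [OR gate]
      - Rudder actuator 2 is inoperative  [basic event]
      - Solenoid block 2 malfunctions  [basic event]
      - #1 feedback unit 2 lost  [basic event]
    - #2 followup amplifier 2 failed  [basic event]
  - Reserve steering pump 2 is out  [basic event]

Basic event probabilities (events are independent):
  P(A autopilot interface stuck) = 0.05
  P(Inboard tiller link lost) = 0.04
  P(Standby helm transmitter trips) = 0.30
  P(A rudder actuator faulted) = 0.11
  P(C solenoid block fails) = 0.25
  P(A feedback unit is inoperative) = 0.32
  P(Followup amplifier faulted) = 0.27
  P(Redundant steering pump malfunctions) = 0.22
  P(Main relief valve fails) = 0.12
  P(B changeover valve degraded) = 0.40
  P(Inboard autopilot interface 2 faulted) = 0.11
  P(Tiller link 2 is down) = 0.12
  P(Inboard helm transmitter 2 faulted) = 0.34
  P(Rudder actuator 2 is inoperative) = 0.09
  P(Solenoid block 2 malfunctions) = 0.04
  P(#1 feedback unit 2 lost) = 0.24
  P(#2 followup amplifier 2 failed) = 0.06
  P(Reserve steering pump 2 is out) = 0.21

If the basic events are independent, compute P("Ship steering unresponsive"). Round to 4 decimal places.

P(Port system inoperative) [OR] = 1 − (1−0.04) × (1−0.30) × (1−0.11) × (1−0.25) = 0.551440
P(Starboard system unavailable) [OR] = 1 − (1−0.05) × (1−0.551440) × (1−0.32) = 0.710230
P(Rudder loop down) [OR] = 1 − (1−0.22) × (1−0.12) = 0.313600
P(Followup chain fails) [OR] = 1 − (1−0.313600) × (1−0.40) × (1−0.11) × (1−0.12) = 0.677447
P(NFU path down) [AND] = 0.710230 × 0.27 × 0.677447 × 0.34 = 0.044169
P(Pump set down) [OR] = 1 − (1−0.09) × (1−0.04) × (1−0.24) = 0.336064
P(Port system 2 fails) [OR] = 1 − (1−0.336064) × (1−0.06) = 0.375900
P(Ship steering unresponsive) [OR] = 1 − (1−0.044169) × (1−0.375900) × (1−0.21) = 0.528738
Rounded to 4 decimal places: P(Ship steering unresponsive) ≈ 0.5287.

0.5287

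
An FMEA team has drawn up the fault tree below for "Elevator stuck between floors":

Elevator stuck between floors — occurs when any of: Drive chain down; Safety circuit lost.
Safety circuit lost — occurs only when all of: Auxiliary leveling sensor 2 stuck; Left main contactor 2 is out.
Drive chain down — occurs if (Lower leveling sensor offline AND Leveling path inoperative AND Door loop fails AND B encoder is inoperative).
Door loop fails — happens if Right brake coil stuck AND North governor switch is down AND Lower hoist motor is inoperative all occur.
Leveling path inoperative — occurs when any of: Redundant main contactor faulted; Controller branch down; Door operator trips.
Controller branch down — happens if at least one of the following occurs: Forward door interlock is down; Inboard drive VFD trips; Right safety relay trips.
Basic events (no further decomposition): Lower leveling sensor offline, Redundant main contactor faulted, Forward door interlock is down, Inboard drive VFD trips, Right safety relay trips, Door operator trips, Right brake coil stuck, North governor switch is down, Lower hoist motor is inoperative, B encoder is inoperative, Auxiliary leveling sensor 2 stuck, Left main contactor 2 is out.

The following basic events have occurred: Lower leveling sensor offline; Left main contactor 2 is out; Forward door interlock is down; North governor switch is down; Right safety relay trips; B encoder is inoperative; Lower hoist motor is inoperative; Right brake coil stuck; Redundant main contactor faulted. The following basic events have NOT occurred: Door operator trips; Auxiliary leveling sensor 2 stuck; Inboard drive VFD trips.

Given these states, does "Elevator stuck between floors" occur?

Yes

Controller branch down [OR]: Forward door interlock is down=occurs, Inboard drive VFD trips=not, Right safety relay trips=occurs → at least one input occurs → occurs.
Leveling path inoperative [OR]: Redundant main contactor faulted=occurs, Controller branch down=occurs, Door operator trips=not → at least one input occurs → occurs.
Door loop fails [AND]: Right brake coil stuck=occurs, North governor switch is down=occurs, Lower hoist motor is inoperative=occurs → all inputs occur → occurs.
Drive chain down [AND]: Lower leveling sensor offline=occurs, Leveling path inoperative=occurs, Door loop fails=occurs, B encoder is inoperative=occurs → all inputs occur → occurs.
Safety circuit lost [AND]: Auxiliary leveling sensor 2 stuck=not, Left main contactor 2 is out=occurs → not all inputs occur → does not occur.
Elevator stuck between floors [OR]: Drive chain down=occurs, Safety circuit lost=not → at least one input occurs → occurs.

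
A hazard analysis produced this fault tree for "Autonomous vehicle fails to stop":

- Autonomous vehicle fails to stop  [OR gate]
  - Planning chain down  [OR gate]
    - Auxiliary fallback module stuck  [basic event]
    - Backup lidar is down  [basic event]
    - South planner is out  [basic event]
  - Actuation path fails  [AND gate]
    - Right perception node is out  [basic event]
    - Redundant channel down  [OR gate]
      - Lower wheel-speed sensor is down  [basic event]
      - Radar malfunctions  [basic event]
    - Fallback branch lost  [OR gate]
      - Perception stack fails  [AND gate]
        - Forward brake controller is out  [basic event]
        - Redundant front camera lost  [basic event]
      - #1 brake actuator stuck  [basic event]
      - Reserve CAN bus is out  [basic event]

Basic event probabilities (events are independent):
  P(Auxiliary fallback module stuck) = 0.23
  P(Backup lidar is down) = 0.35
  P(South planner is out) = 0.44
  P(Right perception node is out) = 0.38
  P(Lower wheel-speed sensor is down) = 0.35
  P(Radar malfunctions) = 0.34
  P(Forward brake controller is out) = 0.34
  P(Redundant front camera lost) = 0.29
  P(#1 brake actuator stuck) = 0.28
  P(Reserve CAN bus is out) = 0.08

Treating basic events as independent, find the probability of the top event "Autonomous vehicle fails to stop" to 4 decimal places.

P(Planning chain down) [OR] = 1 − (1−0.23) × (1−0.35) × (1−0.44) = 0.719720
P(Redundant channel down) [OR] = 1 − (1−0.35) × (1−0.34) = 0.571000
P(Perception stack fails) [AND] = 0.34 × 0.29 = 0.098600
P(Fallback branch lost) [OR] = 1 − (1−0.098600) × (1−0.28) × (1−0.08) = 0.402913
P(Actuation path fails) [AND] = 0.38 × 0.571000 × 0.402913 = 0.087424
P(Autonomous vehicle fails to stop) [OR] = 1 − (1−0.719720) × (1−0.087424) = 0.744223
Rounded to 4 decimal places: P(Autonomous vehicle fails to stop) ≈ 0.7442.

0.7442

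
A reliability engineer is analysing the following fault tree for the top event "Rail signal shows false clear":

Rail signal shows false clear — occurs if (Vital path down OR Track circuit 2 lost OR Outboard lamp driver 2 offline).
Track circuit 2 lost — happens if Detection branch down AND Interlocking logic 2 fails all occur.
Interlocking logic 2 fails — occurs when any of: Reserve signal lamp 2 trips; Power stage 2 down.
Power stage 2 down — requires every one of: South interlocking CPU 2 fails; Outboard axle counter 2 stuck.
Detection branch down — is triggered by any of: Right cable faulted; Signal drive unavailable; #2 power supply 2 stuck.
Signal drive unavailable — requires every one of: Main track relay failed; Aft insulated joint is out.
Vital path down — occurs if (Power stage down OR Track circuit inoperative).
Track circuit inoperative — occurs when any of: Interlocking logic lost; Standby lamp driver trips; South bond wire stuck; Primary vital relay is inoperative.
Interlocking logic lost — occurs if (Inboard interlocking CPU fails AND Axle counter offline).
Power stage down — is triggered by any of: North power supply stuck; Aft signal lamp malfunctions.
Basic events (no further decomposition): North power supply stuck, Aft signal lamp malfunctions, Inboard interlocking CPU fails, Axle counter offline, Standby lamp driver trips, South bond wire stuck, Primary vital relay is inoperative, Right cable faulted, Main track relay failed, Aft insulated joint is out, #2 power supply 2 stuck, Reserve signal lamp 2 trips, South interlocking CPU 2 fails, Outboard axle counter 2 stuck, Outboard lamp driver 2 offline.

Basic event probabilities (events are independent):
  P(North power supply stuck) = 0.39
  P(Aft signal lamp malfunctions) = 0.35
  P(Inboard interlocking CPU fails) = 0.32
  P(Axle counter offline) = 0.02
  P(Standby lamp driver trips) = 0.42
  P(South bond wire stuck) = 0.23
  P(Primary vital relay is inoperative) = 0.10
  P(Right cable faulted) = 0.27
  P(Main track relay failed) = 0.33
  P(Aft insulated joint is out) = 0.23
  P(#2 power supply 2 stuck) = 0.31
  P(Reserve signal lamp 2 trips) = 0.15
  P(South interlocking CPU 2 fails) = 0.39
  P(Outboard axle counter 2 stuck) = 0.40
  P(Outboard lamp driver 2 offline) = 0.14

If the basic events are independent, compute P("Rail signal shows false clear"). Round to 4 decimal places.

P(Power stage down) [OR] = 1 − (1−0.39) × (1−0.35) = 0.603500
P(Interlocking logic lost) [AND] = 0.32 × 0.02 = 0.006400
P(Track circuit inoperative) [OR] = 1 − (1−0.006400) × (1−0.42) × (1−0.23) × (1−0.10) = 0.600632
P(Vital path down) [OR] = 1 − (1−0.603500) × (1−0.600632) = 0.841651
P(Signal drive unavailable) [AND] = 0.33 × 0.23 = 0.075900
P(Detection branch down) [OR] = 1 − (1−0.27) × (1−0.075900) × (1−0.31) = 0.534531
P(Power stage 2 down) [AND] = 0.39 × 0.40 = 0.156000
P(Interlocking logic 2 fails) [OR] = 1 − (1−0.15) × (1−0.156000) = 0.282600
P(Track circuit 2 lost) [AND] = 0.534531 × 0.282600 = 0.151058
P(Rail signal shows false clear) [OR] = 1 − (1−0.841651) × (1−0.151058) × (1−0.14) = 0.884391
Rounded to 4 decimal places: P(Rail signal shows false clear) ≈ 0.8844.

0.8844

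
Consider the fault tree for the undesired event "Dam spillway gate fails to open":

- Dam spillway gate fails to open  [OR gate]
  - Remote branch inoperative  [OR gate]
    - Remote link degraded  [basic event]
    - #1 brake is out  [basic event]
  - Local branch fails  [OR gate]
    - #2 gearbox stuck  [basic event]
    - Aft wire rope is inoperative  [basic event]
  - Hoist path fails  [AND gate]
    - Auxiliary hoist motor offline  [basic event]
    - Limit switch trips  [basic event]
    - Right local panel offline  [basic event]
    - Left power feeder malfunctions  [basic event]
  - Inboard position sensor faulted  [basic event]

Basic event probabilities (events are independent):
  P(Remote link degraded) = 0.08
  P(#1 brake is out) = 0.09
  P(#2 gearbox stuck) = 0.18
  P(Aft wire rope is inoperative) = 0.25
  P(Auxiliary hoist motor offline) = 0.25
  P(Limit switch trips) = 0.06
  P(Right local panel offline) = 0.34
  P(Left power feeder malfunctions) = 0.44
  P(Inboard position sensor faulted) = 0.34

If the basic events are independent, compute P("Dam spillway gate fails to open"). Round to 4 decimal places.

0.6609

P(Remote branch inoperative) [OR] = 1 − (1−0.08) × (1−0.09) = 0.162800
P(Local branch fails) [OR] = 1 − (1−0.18) × (1−0.25) = 0.385000
P(Hoist path fails) [AND] = 0.25 × 0.06 × 0.34 × 0.44 = 0.002244
P(Dam spillway gate fails to open) [OR] = 1 − (1−0.162800) × (1−0.385000) × (1−0.002244) × (1−0.34) = 0.660943
Rounded to 4 decimal places: P(Dam spillway gate fails to open) ≈ 0.6609.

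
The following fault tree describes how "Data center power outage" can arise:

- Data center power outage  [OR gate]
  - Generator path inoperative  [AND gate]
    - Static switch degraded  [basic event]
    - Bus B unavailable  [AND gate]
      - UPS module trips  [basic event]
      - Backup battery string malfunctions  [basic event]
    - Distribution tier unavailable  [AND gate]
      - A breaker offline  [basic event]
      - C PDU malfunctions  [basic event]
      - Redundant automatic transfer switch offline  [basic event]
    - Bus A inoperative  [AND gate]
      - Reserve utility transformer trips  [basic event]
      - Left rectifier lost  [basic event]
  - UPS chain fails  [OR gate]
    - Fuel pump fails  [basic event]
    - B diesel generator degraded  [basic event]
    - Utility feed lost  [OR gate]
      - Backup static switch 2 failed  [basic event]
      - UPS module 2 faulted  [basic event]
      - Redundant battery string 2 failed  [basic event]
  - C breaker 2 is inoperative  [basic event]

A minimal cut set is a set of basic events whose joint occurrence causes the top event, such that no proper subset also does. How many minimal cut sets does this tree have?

Bus B unavailable [AND]: one cut set from each child combined → 1 × 1 = 1 cut set(s).
Distribution tier unavailable [AND]: one cut set from each child combined → 1 × 1 × 1 = 1 cut set(s).
Bus A inoperative [AND]: one cut set from each child combined → 1 × 1 = 1 cut set(s).
Generator path inoperative [AND]: one cut set from each child combined → 1 × 1 × 1 × 1 = 1 cut set(s).
Utility feed lost [OR]: union of children's cut sets → 3 cut set(s).
UPS chain fails [OR]: union of children's cut sets → 5 cut set(s).
Data center power outage [OR]: union of children's cut sets → 7 cut set(s).
Minimal cut sets: {A breaker offline, Backup battery string malfunctions, C PDU malfunctions, Left rectifier lost, Redundant automatic transfer switch offline, Reserve utility transformer trips, Static switch degraded, UPS module trips}; {Fuel pump fails}; {B diesel generator degraded}; {Backup static switch 2 failed}; {UPS module 2 faulted}; {Redundant battery string 2 failed}; {C breaker 2 is inoperative}.

7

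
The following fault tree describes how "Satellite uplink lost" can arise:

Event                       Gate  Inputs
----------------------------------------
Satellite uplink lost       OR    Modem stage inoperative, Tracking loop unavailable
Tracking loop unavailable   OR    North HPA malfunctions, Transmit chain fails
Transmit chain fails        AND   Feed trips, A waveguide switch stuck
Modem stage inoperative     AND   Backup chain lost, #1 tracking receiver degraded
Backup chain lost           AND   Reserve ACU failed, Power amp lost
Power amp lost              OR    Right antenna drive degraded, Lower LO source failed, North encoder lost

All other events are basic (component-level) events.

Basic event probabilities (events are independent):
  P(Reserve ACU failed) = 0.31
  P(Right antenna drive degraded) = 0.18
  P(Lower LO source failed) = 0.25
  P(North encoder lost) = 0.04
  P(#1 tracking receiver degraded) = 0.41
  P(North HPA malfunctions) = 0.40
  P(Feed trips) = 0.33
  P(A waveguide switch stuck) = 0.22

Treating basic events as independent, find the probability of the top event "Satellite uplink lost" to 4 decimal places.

P(Power amp lost) [OR] = 1 − (1−0.18) × (1−0.25) × (1−0.04) = 0.409600
P(Backup chain lost) [AND] = 0.31 × 0.409600 = 0.126976
P(Modem stage inoperative) [AND] = 0.126976 × 0.41 = 0.052060
P(Transmit chain fails) [AND] = 0.33 × 0.22 = 0.072600
P(Tracking loop unavailable) [OR] = 1 − (1−0.40) × (1−0.072600) = 0.443560
P(Satellite uplink lost) [OR] = 1 − (1−0.052060) × (1−0.443560) = 0.472528
Rounded to 4 decimal places: P(Satellite uplink lost) ≈ 0.4725.

0.4725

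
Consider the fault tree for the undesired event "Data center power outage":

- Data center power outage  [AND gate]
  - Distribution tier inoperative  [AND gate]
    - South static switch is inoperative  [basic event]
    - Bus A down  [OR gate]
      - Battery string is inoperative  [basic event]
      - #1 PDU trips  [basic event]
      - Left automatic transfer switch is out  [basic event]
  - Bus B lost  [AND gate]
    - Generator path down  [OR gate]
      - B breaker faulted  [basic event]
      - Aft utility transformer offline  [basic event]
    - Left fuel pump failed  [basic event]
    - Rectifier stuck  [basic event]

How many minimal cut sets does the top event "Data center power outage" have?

6

Bus A down [OR]: union of children's cut sets → 3 cut set(s).
Distribution tier inoperative [AND]: one cut set from each child combined → 1 × 3 = 3 cut set(s).
Generator path down [OR]: union of children's cut sets → 2 cut set(s).
Bus B lost [AND]: one cut set from each child combined → 2 × 1 × 1 = 2 cut set(s).
Data center power outage [AND]: one cut set from each child combined → 3 × 2 = 6 cut set(s).
Minimal cut sets: {B breaker faulted, Battery string is inoperative, Left fuel pump failed, Rectifier stuck, South static switch is inoperative}; {Aft utility transformer offline, Battery string is inoperative, Left fuel pump failed, Rectifier stuck, South static switch is inoperative}; {#1 PDU trips, B breaker faulted, Left fuel pump failed, Rectifier stuck, South static switch is inoperative}; {#1 PDU trips, Aft utility transformer offline, Left fuel pump failed, Rectifier stuck, South static switch is inoperative}; {B breaker faulted, Left automatic transfer switch is out, Left fuel pump failed, Rectifier stuck, South static switch is inoperative}; {Aft utility transformer offline, Left automatic transfer switch is out, Left fuel pump failed, Rectifier stuck, South static switch is inoperative}.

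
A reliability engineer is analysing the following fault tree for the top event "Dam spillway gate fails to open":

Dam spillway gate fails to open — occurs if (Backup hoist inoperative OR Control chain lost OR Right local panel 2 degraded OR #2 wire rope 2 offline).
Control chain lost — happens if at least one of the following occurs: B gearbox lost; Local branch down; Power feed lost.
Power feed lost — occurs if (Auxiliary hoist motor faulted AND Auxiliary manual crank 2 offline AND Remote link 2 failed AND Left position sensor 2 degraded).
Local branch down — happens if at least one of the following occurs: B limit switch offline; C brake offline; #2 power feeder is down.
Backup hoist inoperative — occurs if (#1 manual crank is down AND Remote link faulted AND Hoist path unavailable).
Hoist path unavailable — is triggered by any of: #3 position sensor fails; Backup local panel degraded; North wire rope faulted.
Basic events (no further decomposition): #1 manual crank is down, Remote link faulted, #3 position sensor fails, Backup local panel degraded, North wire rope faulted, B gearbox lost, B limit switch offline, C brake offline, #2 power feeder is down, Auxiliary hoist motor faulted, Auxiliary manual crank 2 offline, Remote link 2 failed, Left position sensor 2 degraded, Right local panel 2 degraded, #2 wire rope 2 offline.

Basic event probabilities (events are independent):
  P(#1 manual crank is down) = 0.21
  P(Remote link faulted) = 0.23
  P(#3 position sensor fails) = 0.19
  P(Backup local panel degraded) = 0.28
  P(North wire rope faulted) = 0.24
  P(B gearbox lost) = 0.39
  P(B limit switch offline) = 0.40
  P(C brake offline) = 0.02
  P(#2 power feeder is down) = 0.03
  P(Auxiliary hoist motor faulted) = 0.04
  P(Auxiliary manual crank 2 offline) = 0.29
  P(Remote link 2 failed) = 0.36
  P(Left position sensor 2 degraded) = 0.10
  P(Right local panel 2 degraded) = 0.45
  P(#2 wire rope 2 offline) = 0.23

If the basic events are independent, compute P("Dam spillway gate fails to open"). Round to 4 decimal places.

0.8567

P(Hoist path unavailable) [OR] = 1 − (1−0.19) × (1−0.28) × (1−0.24) = 0.556768
P(Backup hoist inoperative) [AND] = 0.21 × 0.23 × 0.556768 = 0.026892
P(Local branch down) [OR] = 1 − (1−0.40) × (1−0.02) × (1−0.03) = 0.429640
P(Power feed lost) [AND] = 0.04 × 0.29 × 0.36 × 0.10 = 0.000418
P(Control chain lost) [OR] = 1 − (1−0.39) × (1−0.429640) × (1−0.000418) = 0.652226
P(Dam spillway gate fails to open) [OR] = 1 − (1−0.026892) × (1−0.652226) × (1−0.45) × (1−0.23) = 0.856678
Rounded to 4 decimal places: P(Dam spillway gate fails to open) ≈ 0.8567.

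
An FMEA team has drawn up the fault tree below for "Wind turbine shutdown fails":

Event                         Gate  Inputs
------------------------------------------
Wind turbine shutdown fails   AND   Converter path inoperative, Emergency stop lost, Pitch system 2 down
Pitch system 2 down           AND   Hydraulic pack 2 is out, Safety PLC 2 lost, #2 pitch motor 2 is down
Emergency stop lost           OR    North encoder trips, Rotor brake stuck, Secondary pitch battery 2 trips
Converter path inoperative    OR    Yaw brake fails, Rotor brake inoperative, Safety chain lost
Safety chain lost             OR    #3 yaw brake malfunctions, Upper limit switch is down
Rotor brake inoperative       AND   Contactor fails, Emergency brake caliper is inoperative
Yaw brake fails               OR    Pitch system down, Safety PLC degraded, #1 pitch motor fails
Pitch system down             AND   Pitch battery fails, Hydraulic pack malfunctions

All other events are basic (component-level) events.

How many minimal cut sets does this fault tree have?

18

Pitch system down [AND]: one cut set from each child combined → 1 × 1 = 1 cut set(s).
Yaw brake fails [OR]: union of children's cut sets → 3 cut set(s).
Rotor brake inoperative [AND]: one cut set from each child combined → 1 × 1 = 1 cut set(s).
Safety chain lost [OR]: union of children's cut sets → 2 cut set(s).
Converter path inoperative [OR]: union of children's cut sets → 6 cut set(s).
Emergency stop lost [OR]: union of children's cut sets → 3 cut set(s).
Pitch system 2 down [AND]: one cut set from each child combined → 1 × 1 × 1 = 1 cut set(s).
Wind turbine shutdown fails [AND]: one cut set from each child combined → 6 × 3 × 1 = 18 cut set(s).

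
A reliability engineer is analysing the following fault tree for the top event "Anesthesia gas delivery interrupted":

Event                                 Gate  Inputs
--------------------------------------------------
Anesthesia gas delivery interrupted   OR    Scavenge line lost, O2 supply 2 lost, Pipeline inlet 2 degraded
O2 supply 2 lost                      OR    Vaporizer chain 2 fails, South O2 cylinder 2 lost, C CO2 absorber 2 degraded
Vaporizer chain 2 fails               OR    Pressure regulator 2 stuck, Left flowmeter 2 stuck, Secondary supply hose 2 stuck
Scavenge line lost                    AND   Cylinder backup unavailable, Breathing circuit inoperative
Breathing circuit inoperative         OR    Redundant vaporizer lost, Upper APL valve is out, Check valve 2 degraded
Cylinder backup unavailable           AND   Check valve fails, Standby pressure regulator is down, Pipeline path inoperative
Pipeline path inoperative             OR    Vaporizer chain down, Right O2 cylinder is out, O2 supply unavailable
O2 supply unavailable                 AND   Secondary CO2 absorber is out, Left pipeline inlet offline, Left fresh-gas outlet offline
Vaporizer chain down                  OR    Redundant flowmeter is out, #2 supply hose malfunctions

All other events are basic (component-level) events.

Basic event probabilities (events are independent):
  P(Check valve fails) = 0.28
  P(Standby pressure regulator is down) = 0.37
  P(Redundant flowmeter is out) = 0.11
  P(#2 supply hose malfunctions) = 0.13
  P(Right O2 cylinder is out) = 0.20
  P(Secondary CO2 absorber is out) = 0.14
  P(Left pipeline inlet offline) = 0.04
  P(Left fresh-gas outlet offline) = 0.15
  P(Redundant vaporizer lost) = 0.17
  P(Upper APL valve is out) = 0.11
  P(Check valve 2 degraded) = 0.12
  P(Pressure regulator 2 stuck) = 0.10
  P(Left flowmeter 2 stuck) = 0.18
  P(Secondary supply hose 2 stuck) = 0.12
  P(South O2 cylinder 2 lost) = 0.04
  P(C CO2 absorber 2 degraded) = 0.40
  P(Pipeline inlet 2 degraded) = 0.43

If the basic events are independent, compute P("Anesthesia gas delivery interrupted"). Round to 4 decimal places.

0.7897

P(Vaporizer chain down) [OR] = 1 − (1−0.11) × (1−0.13) = 0.225700
P(O2 supply unavailable) [AND] = 0.14 × 0.04 × 0.15 = 0.000840
P(Pipeline path inoperative) [OR] = 1 − (1−0.225700) × (1−0.20) × (1−0.000840) = 0.381080
P(Cylinder backup unavailable) [AND] = 0.28 × 0.37 × 0.381080 = 0.039480
P(Breathing circuit inoperative) [OR] = 1 − (1−0.17) × (1−0.11) × (1−0.12) = 0.349944
P(Scavenge line lost) [AND] = 0.039480 × 0.349944 = 0.013816
P(Vaporizer chain 2 fails) [OR] = 1 − (1−0.10) × (1−0.18) × (1−0.12) = 0.350560
P(O2 supply 2 lost) [OR] = 1 − (1−0.350560) × (1−0.04) × (1−0.40) = 0.625923
P(Anesthesia gas delivery interrupted) [OR] = 1 − (1−0.013816) × (1−0.625923) × (1−0.43) = 0.789722
Rounded to 4 decimal places: P(Anesthesia gas delivery interrupted) ≈ 0.7897.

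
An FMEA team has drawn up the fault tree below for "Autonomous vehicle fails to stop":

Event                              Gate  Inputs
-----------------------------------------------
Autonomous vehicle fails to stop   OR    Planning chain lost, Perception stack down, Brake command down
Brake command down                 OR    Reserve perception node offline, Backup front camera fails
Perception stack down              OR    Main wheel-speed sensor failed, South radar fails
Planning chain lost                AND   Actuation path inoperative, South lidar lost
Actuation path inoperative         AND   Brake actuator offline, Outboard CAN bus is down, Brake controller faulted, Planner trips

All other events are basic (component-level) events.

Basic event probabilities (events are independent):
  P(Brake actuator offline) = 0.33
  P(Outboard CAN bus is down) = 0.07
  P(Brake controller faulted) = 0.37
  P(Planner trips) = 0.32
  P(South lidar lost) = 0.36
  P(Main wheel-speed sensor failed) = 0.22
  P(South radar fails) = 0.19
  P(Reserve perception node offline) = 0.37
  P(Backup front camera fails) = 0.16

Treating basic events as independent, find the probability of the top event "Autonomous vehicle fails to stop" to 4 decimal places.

0.6660

P(Actuation path inoperative) [AND] = 0.33 × 0.07 × 0.37 × 0.32 = 0.002735
P(Planning chain lost) [AND] = 0.002735 × 0.36 = 0.000985
P(Perception stack down) [OR] = 1 − (1−0.22) × (1−0.19) = 0.368200
P(Brake command down) [OR] = 1 − (1−0.37) × (1−0.16) = 0.470800
P(Autonomous vehicle fails to stop) [OR] = 1 − (1−0.000985) × (1−0.368200) × (1−0.470800) = 0.665981
Rounded to 4 decimal places: P(Autonomous vehicle fails to stop) ≈ 0.6660.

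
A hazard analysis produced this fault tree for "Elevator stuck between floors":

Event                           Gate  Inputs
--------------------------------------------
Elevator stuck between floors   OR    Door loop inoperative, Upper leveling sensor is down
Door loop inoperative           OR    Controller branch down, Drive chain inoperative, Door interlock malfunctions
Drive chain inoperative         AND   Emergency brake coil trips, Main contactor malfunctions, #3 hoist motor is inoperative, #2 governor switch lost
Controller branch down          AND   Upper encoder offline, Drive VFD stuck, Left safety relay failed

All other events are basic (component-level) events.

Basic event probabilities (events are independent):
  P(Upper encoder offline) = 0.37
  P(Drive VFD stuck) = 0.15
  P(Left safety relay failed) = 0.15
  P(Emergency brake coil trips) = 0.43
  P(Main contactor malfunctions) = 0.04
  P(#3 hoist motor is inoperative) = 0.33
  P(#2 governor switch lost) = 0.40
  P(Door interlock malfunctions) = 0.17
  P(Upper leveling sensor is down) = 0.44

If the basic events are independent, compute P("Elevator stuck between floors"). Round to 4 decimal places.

P(Controller branch down) [AND] = 0.37 × 0.15 × 0.15 = 0.008325
P(Drive chain inoperative) [AND] = 0.43 × 0.04 × 0.33 × 0.40 = 0.002270
P(Door loop inoperative) [OR] = 1 − (1−0.008325) × (1−0.002270) × (1−0.17) = 0.178778
P(Elevator stuck between floors) [OR] = 1 − (1−0.178778) × (1−0.44) = 0.540116
Rounded to 4 decimal places: P(Elevator stuck between floors) ≈ 0.5401.

0.5401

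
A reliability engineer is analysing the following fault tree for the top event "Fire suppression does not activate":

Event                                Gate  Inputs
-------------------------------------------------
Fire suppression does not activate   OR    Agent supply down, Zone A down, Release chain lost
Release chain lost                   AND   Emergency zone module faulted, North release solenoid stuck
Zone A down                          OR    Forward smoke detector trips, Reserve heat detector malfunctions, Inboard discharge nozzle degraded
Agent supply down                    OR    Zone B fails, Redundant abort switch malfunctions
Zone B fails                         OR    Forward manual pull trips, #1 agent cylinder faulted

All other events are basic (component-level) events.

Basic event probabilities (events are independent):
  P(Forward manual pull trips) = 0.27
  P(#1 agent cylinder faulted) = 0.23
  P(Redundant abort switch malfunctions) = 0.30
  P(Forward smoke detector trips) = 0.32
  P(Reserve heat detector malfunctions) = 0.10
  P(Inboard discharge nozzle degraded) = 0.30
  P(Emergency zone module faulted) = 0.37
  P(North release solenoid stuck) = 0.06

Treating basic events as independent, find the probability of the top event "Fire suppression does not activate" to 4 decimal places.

0.8352

P(Zone B fails) [OR] = 1 − (1−0.27) × (1−0.23) = 0.437900
P(Agent supply down) [OR] = 1 − (1−0.437900) × (1−0.30) = 0.606530
P(Zone A down) [OR] = 1 − (1−0.32) × (1−0.10) × (1−0.30) = 0.571600
P(Release chain lost) [AND] = 0.37 × 0.06 = 0.022200
P(Fire suppression does not activate) [OR] = 1 − (1−0.606530) × (1−0.571600) × (1−0.022200) = 0.835180
Rounded to 4 decimal places: P(Fire suppression does not activate) ≈ 0.8352.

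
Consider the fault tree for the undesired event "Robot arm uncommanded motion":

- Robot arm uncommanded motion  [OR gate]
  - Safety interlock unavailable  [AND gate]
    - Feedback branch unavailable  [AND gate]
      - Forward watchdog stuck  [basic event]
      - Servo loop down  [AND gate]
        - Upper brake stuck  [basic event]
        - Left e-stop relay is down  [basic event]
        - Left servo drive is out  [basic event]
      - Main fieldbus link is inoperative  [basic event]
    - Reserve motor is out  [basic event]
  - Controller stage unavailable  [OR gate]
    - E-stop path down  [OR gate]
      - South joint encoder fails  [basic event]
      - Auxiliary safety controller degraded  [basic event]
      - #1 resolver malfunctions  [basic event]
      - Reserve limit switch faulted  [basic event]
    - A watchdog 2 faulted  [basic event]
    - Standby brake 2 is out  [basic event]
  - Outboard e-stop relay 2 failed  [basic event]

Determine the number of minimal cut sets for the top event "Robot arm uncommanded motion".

Servo loop down [AND]: one cut set from each child combined → 1 × 1 × 1 = 1 cut set(s).
Feedback branch unavailable [AND]: one cut set from each child combined → 1 × 1 × 1 = 1 cut set(s).
Safety interlock unavailable [AND]: one cut set from each child combined → 1 × 1 = 1 cut set(s).
E-stop path down [OR]: union of children's cut sets → 4 cut set(s).
Controller stage unavailable [OR]: union of children's cut sets → 6 cut set(s).
Robot arm uncommanded motion [OR]: union of children's cut sets → 8 cut set(s).
Minimal cut sets: {Forward watchdog stuck, Left e-stop relay is down, Left servo drive is out, Main fieldbus link is inoperative, Reserve motor is out, Upper brake stuck}; {South joint encoder fails}; {Auxiliary safety controller degraded}; {#1 resolver malfunctions}; {Reserve limit switch faulted}; {A watchdog 2 faulted}; {Standby brake 2 is out}; {Outboard e-stop relay 2 failed}.

8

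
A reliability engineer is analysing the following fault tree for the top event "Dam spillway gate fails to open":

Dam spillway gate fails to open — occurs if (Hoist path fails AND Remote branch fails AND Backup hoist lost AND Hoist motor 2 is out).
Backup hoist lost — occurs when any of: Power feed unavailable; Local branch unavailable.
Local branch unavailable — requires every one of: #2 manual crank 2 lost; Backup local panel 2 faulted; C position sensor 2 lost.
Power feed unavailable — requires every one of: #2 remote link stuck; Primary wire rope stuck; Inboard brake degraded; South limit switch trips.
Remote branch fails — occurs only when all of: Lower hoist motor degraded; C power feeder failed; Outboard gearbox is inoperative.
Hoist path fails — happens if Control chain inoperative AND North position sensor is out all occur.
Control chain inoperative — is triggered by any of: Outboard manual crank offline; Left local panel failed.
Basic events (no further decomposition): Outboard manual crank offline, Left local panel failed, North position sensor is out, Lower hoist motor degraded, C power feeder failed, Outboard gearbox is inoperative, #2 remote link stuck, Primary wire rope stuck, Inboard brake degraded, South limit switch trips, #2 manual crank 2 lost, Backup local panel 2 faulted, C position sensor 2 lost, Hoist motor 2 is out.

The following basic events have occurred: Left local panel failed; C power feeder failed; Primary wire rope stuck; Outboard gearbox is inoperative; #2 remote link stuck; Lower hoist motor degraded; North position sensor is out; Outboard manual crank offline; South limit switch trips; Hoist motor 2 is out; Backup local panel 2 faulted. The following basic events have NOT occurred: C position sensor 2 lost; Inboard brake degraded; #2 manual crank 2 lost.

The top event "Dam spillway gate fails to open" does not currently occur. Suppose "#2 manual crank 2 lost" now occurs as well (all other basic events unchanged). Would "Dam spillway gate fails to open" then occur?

No

Counterfactual: set "#2 manual crank 2 lost" to occurred.
Control chain inoperative [OR]: Outboard manual crank offline=occurs, Left local panel failed=occurs → at least one input occurs → occurs.
Hoist path fails [AND]: Control chain inoperative=occurs, North position sensor is out=occurs → all inputs occur → occurs.
Remote branch fails [AND]: Lower hoist motor degraded=occurs, C power feeder failed=occurs, Outboard gearbox is inoperative=occurs → all inputs occur → occurs.
Power feed unavailable [AND]: #2 remote link stuck=occurs, Primary wire rope stuck=occurs, Inboard brake degraded=not, South limit switch trips=occurs → not all inputs occur → does not occur.
Local branch unavailable [AND]: #2 manual crank 2 lost=occurs, Backup local panel 2 faulted=occurs, C position sensor 2 lost=not → not all inputs occur → does not occur.
Backup hoist lost [OR]: Power feed unavailable=not, Local branch unavailable=not → no input occurs → does not occur.
Dam spillway gate fails to open [AND]: Hoist path fails=occurs, Remote branch fails=occurs, Backup hoist lost=not, Hoist motor 2 is out=occurs → not all inputs occur → does not occur.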